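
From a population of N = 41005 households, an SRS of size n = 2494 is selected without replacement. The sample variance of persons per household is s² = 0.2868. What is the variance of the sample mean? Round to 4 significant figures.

Under SRS without replacement, Var(ȳ) = (1 − f)·s²/n with f = n/N = 2494/41005 = 0.06082185.
Var(ȳ) = (1 − 0.06082185)·0.2868/2494 = 0.93917815·1.1499599 × 10^-4 = 1.0800172 × 10^-4.

1.080 × 10^-4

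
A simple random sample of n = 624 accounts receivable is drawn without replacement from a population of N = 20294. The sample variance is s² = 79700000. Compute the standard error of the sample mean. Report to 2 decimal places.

351.85

Under SRS without replacement, Var(ȳ) = (1 − f)·s²/n with f = n/N = 624/20294 = 0.03074800.
Var(ȳ) = (1 − 0.03074800)·79700000/624 = 0.96925200·127724.36 = 123797.09.
SE(ȳ) = √(123797.09) = 351.85.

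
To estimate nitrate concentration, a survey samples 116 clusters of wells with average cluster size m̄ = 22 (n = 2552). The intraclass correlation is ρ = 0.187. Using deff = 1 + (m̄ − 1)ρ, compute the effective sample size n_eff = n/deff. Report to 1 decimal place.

518.0

deff = 1 + (22 − 1)·0.187 = 1 + 3.927 = 4.927.
n_eff = 2552 / 4.927 = 518.0.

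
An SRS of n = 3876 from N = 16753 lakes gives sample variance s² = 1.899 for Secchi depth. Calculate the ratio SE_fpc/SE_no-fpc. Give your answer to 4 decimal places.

0.8767

f = n/N = 3876/16753 = 0.23136155.
SE_no-fpc = √(s²/n) = 0.022134545; SE_fpc = √((1−f)s²/n) = 0.019405804.
Ratio = √(1−f) = 0.87672028.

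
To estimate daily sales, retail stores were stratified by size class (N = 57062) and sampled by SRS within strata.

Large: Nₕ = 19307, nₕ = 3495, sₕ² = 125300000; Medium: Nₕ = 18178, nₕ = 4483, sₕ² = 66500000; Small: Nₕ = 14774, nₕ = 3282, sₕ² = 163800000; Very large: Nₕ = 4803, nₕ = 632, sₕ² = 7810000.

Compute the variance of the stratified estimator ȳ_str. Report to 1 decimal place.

Var(ȳ_str) = Σₕ Wₕ²(1 − fₕ)sₕ²/nₕ with Wₕ = Nₕ/N, N = 57062.
Large: Wₕ = 0.33835127; term = 0.33835127²·(1 − 0.18102243)·125300000/3495 = 3361.3328.
Medium: Wₕ = 0.31856577; term = 0.31856577²·(1 − 0.24661679)·66500000/4483 = 1134.141.
Small: Wₕ = 0.25891136; term = 0.25891136²·(1 − 0.22214702)·163800000/3282 = 2602.406.
Very large: Wₕ = 0.08417160; term = 0.08417160²·(1 − 0.13158443)·7810000/632 = 76.031359.
Sum = 7173.9112.

7173.9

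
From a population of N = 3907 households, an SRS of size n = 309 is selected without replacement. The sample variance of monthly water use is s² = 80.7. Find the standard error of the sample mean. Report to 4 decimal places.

Under SRS without replacement, Var(ȳ) = (1 − f)·s²/n with f = n/N = 309/3907 = 0.07908881.
Var(ȳ) = (1 − 0.07908881)·80.7/309 = 0.92091119·0.26116505 = 0.24050981.
SE(ȳ) = √(0.24050981) = 0.4904.

0.4904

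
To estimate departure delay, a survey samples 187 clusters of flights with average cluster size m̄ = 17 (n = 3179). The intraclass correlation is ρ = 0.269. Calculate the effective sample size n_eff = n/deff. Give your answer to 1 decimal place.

599.4

deff = 1 + (17 − 1)·0.269 = 1 + 4.304 = 5.304.
n_eff = 3179 / 5.304 = 599.4.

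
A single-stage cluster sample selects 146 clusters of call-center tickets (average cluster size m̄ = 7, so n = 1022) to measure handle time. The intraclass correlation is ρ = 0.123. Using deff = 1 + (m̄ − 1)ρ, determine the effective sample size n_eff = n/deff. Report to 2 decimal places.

deff = 1 + (7 − 1)·0.123 = 1 + 0.738 = 1.738.
n_eff = 1022 / 1.738 = 588.03.

588.03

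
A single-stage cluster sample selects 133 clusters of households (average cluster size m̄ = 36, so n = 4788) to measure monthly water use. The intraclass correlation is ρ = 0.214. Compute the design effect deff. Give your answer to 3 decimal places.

deff = 1 + (36 − 1)·0.214 = 1 + 7.49 = 8.49.

8.490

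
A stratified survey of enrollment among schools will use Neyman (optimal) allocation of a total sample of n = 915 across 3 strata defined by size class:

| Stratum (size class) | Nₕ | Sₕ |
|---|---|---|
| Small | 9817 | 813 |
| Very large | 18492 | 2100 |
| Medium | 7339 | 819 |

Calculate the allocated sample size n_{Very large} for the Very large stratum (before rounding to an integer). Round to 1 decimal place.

672.6

Neyman allocation: nₕ = n·NₕSₕ / Σⱼ NⱼSⱼ.
Σ NⱼSⱼ = 9817·813 + 18492·2100 + 7339·819 = 5.2825062 × 10^7.
n_{Very large} = 915·18492·2100 / (5.2825062 × 10^7) = 672.6.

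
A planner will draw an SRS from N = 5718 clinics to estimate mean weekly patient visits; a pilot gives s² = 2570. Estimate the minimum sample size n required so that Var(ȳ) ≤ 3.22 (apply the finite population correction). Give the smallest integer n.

Without fpc, n₀ = s²/D = 2570/3.22 = 798.1366.
With fpc, (1 − n/N)·s²/n ≤ D requires n ≥ n₀/(1 + n₀/N) = 798.1366/(1 + 798.1366/5718) = 700.3759.
Rounding up, n = 701.

701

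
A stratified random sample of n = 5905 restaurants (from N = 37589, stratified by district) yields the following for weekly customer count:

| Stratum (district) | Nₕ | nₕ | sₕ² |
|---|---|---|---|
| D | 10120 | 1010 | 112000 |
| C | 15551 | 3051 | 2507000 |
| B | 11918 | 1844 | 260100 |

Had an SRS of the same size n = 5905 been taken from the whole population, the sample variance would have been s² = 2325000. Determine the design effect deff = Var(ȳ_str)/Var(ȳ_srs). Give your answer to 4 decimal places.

Var(ȳ_str) = Σ Wₕ²(1−fₕ)sₕ²/nₕ with Wₕ = Nₕ/37589:
  D: (10120/37589)²·(1−1010/10120)·112000/1010 = 7.2355907
  C: (15551/37589)²·(1−3051/15551)·2507000/3051 = 113.04697
  B: (11918/37589)²·(1−1844/11918)·260100/1844 = 11.985695
  → Var(ȳ_str) = 132.26826.
Var(ȳ_srs) = (1 − 5905/37589)·2325000/5905 = 331.88092.
deff = 132.26826 / 331.88092 = 0.3985.

0.3985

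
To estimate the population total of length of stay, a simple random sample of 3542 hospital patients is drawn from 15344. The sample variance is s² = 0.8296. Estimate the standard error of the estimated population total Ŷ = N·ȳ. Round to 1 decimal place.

205.9

Var(Ŷ) = N²·Var(ȳ) = N²·(1 − n/N)·s²/n.
f = 3542/15344 = 0.23083942; Var(ȳ) = 0.76916058·0.8296/3542 = 1.8015122 × 10^-4.
Var(Ŷ) = 15344² · (1.8015122 × 10^-4) = 42414.503.
SE(Ŷ) = √(42414.503) = 205.9.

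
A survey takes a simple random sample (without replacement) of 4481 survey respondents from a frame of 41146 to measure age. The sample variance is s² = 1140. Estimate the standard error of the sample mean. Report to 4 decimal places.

0.4761

Under SRS without replacement, Var(ȳ) = (1 − f)·s²/n with f = n/N = 4481/41146 = 0.10890488.
Var(ȳ) = (1 − 0.10890488)·1140/4481 = 0.89109512·0.2544075 = 0.22670128.
SE(ȳ) = √(0.22670128) = 0.4761.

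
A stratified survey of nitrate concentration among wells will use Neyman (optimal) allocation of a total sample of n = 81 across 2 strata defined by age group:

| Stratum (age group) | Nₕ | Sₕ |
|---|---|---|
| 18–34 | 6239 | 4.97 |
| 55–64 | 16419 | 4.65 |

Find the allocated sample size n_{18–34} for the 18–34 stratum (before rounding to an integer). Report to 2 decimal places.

23.40

Neyman allocation: nₕ = n·NₕSₕ / Σⱼ NⱼSⱼ.
Σ NⱼSⱼ = 6239·4.97 + 16419·4.65 = 107356.18.
n_{18–34} = 81·6239·4.97 / 107356.18 = 23.40.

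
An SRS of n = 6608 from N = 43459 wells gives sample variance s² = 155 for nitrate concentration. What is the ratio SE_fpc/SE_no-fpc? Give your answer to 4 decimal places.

0.9208

f = n/N = 6608/43459 = 0.15205136.
SE_no-fpc = √(s²/n) = 0.15315488; SE_fpc = √((1−f)s²/n) = 0.14103133.
Ratio = √(1−f) = 0.92084127.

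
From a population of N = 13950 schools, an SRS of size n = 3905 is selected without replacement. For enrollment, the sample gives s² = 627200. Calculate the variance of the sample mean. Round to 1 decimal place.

Under SRS without replacement, Var(ȳ) = (1 − f)·s²/n with f = n/N = 3905/13950 = 0.27992832.
Var(ȳ) = (1 − 0.27992832)·627200/3905 = 0.72007168·160.6146 = 115.65402.

115.7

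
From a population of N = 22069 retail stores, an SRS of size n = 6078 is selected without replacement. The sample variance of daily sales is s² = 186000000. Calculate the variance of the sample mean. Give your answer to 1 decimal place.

Under SRS without replacement, Var(ȳ) = (1 − f)·s²/n with f = n/N = 6078/22069 = 0.27540894.
Var(ȳ) = (1 − 0.27540894)·186000000/6078 = 0.72459106·30602.172 = 22174.06.

22174.1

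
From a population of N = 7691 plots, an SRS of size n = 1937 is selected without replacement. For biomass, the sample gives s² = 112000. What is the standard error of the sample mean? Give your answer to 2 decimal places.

6.58

Under SRS without replacement, Var(ȳ) = (1 − f)·s²/n with f = n/N = 1937/7691 = 0.25185281.
Var(ȳ) = (1 − 0.25185281)·112000/1937 = 0.74814719·57.821373 = 43.258898.
SE(ȳ) = √(43.258898) = 6.58.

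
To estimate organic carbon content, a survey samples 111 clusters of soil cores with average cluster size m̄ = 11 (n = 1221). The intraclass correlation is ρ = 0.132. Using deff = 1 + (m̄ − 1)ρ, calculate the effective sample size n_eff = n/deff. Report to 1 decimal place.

deff = 1 + (11 − 1)·0.132 = 1 + 1.32 = 2.32.
n_eff = 1221 / 2.32 = 526.3.

526.3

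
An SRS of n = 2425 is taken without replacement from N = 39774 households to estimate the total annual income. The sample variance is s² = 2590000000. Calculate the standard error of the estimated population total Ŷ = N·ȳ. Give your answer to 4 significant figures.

3.983 × 10^7

Var(Ŷ) = N²·Var(ȳ) = N²·(1 − n/N)·s²/n.
f = 2425/39774 = 0.06096948; Var(ȳ) = 0.93903052·2590000000/2425 = 1.0029233 × 10^6.
Var(Ŷ) = 39774² · (1.0029233 × 10^6) = 1.5865957 × 10^15.
SE(Ŷ) = √(1.5865957 × 10^15) = 3.983 × 10^7.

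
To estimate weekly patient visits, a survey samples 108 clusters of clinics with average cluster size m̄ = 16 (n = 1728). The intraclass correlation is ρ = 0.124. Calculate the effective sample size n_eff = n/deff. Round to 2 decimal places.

deff = 1 + (16 − 1)·0.124 = 1 + 1.86 = 2.86.
n_eff = 1728 / 2.86 = 604.20.

604.20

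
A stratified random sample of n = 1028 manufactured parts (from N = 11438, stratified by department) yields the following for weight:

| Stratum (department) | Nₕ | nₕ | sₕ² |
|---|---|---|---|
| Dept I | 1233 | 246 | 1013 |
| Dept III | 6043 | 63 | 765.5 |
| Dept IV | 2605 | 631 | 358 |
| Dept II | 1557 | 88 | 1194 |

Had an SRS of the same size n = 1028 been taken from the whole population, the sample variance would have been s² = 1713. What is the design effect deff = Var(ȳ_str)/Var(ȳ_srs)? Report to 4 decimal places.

Var(ȳ_str) = Σ Wₕ²(1−fₕ)sₕ²/nₕ with Wₕ = Nₕ/11438:
  Dept I: (1233/11438)²·(1−246/1233)·1013/246 = 0.038304904
  Dept III: (6043/11438)²·(1−63/6043)·765.5/63 = 3.3562804
  Dept IV: (2605/11438)²·(1−631/2605)·358/631 = 0.02230018
  Dept II: (1557/11438)²·(1−88/1557)·1194/88 = 0.23720939
  → Var(ȳ_str) = 3.6540949.
Var(ȳ_srs) = (1 − 1028/11438)·1713/1028 = 1.5165785.
deff = 3.6540949 / 1.5165785 = 2.4094.

2.4094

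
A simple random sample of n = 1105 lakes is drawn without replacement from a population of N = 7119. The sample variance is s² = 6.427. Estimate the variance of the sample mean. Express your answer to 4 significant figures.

Under SRS without replacement, Var(ȳ) = (1 − f)·s²/n with f = n/N = 1105/7119 = 0.15521843.
Var(ȳ) = (1 − 0.15521843)·6.427/1105 = 0.84478157·0.0058162896 = 0.0049134943.

0.004913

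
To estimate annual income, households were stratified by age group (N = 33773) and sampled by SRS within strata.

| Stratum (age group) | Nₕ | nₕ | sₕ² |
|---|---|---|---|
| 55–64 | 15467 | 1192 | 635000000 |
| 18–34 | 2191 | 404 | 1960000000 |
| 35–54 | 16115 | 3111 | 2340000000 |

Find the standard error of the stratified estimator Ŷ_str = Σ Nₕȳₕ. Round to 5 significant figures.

Var(Ŷ_str) = Σₕ Nₕ²(1 − fₕ)sₕ²/nₕ.
55–64: 15467²·(1 − 1192/15467)·635000000/1192 = 1.1761959 × 10^14.
18–34: 2191²·(1 − 404/2191)·1960000000/404 = 1.8995102 × 10^13.
35–54: 16115²·(1 − 3111/16115)·2340000000/3111 = 1.5762428 × 10^14.
Sum = 2.9423897 × 10^14.
SE = √(2.9423897 × 10^14) = 1.7153 × 10^7.

1.7153 × 10^7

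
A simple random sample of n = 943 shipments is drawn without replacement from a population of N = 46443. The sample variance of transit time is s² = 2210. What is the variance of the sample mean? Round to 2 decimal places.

2.30

Under SRS without replacement, Var(ȳ) = (1 − f)·s²/n with f = n/N = 943/46443 = 0.02030446.
Var(ȳ) = (1 − 0.02030446)·2210/943 = 0.97969554·2.3435843 = 2.2959991.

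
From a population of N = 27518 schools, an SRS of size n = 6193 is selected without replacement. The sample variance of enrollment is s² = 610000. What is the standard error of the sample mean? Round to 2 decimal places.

Under SRS without replacement, Var(ȳ) = (1 − f)·s²/n with f = n/N = 6193/27518 = 0.22505269.
Var(ȳ) = (1 − 0.22505269)·610000/6193 = 0.77494731·98.498305 = 76.330996.
SE(ȳ) = √(76.330996) = 8.74.

8.74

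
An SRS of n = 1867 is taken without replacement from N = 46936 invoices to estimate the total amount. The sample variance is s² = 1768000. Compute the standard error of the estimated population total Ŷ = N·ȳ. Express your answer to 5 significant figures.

Var(Ŷ) = N²·Var(ȳ) = N²·(1 − n/N)·s²/n.
f = 1867/46936 = 0.03977757; Var(ȳ) = 0.96022243·1768000/1867 = 909.30544.
Var(Ŷ) = 46936² · 909.30544 = 2.0031891 × 10^12.
SE(Ŷ) = √(2.0031891 × 10^12) = 1.4153 × 10^6.

1.4153 × 10^6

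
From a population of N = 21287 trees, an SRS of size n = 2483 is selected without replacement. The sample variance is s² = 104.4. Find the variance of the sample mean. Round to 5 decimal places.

Under SRS without replacement, Var(ȳ) = (1 − f)·s²/n with f = n/N = 2483/21287 = 0.11664396.
Var(ȳ) = (1 − 0.11664396)·104.4/2483 = 0.88335604·0.042045912 = 0.03714151.

0.03714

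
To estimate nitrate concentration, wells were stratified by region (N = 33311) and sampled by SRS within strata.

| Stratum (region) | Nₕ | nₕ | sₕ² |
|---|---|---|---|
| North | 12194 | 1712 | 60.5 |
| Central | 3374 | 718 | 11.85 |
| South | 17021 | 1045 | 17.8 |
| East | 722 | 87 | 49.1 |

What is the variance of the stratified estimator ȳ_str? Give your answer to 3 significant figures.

0.00861

Var(ȳ_str) = Σₕ Wₕ²(1 − fₕ)sₕ²/nₕ with Wₕ = Nₕ/N, N = 33311.
North: Wₕ = 0.36606526; term = 0.36606526²·(1 − 0.14039692)·60.5/1712 = 0.0040706768.
Central: Wₕ = 0.10128786; term = 0.10128786²·(1 − 0.21280379)·11.85/718 = 1.332882 × 10^-4.
South: Wₕ = 0.51097235; term = 0.51097235²·(1 − 0.06139475)·17.8/1045 = 0.0041742792.
East: Wₕ = 0.02167452; term = 0.02167452²·(1 − 0.12049861)·49.1/87 = 2.331835 × 10^-4.
Sum = 0.0086114277.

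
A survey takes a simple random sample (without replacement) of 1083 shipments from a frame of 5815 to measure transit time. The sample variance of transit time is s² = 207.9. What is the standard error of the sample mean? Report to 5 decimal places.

0.39524

Under SRS without replacement, Var(ȳ) = (1 − f)·s²/n with f = n/N = 1083/5815 = 0.18624248.
Var(ȳ) = (1 − 0.18624248)·207.9/1083 = 0.81375752·0.19196676 = 0.15621439.
SE(ȳ) = √(0.15621439) = 0.39524.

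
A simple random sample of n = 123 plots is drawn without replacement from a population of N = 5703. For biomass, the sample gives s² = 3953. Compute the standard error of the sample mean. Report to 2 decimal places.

5.61

Under SRS without replacement, Var(ȳ) = (1 − f)·s²/n with f = n/N = 123/5703 = 0.02156760.
Var(ȳ) = (1 − 0.02156760)·3953/123 = 0.97843240·32.138211 = 31.445067.
SE(ȳ) = √(31.445067) = 5.61.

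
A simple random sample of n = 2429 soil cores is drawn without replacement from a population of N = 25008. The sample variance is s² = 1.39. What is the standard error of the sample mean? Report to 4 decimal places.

0.0227

Under SRS without replacement, Var(ȳ) = (1 − f)·s²/n with f = n/N = 2429/25008 = 0.09712892.
Var(ȳ) = (1 − 0.09712892)·1.39/2429 = 0.90287108·5.7225196 × 10^-4 = 5.1666974 × 10^-4.
SE(ȳ) = √(5.1666974 × 10^-4) = 0.0227.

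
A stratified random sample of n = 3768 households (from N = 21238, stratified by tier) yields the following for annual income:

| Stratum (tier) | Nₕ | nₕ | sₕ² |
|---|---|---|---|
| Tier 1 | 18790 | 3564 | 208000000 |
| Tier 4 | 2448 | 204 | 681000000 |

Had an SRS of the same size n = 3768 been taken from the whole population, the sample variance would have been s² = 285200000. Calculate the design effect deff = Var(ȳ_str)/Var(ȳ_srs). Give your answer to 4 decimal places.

Var(ȳ_str) = Σ Wₕ²(1−fₕ)sₕ²/nₕ with Wₕ = Nₕ/21238:
  Tier 1: (18790/21238)²·(1−3564/18790)·208000000/3564 = 37017.835
  Tier 4: (2448/21238)²·(1−204/2448)·681000000/204 = 40655.937
  → Var(ȳ_str) = 77673.772.
Var(ȳ_srs) = (1 − 3768/21238)·285200000/3768 = 62261.261.
deff = 77673.772 / 62261.261 = 1.2475.

1.2475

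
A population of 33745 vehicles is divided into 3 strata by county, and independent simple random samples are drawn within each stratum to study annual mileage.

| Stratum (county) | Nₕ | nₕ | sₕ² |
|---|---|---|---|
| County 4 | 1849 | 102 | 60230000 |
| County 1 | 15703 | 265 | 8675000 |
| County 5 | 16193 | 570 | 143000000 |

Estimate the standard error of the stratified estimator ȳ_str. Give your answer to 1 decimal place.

253.7

Var(ȳ_str) = Σₕ Wₕ²(1 − fₕ)sₕ²/nₕ with Wₕ = Nₕ/N, N = 33745.
County 4: Wₕ = 0.05479330; term = 0.05479330²·(1 − 0.05516495)·60230000/102 = 1675.0341.
County 1: Wₕ = 0.46534301; term = 0.46534301²·(1 − 0.01687576)·8675000/265 = 6969.1275.
County 5: Wₕ = 0.47986368; term = 0.47986368²·(1 − 0.03520040)·143000000/570 = 55735.778.
Sum = 64379.94.
SE = √(64379.94) = 253.7.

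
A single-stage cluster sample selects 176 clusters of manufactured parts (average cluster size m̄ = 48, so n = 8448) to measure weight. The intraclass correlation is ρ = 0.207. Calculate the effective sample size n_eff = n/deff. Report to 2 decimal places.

787.40

deff = 1 + (48 − 1)·0.207 = 1 + 9.729 = 10.729.
n_eff = 8448 / 10.729 = 787.40.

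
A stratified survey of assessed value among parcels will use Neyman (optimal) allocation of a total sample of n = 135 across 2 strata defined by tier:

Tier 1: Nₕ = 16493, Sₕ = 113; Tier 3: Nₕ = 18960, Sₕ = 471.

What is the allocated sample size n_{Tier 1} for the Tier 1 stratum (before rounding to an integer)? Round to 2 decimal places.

Neyman allocation: nₕ = n·NₕSₕ / Σⱼ NⱼSⱼ.
Σ NⱼSⱼ = 16493·113 + 18960·471 = 1.0793869 × 10^7.
n_{Tier 1} = 135·16493·113 / (1.0793869 × 10^7) = 23.31.

23.31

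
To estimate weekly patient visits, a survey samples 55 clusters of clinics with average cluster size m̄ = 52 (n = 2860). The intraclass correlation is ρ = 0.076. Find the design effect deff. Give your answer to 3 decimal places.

4.876

deff = 1 + (52 − 1)·0.076 = 1 + 3.876 = 4.876.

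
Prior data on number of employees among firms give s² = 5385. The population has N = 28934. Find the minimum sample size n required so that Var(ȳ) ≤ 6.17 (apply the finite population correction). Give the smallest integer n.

848

Without fpc, n₀ = s²/D = 5385/6.17 = 872.7715.
With fpc, (1 − n/N)·s²/n ≤ D requires n ≥ n₀/(1 + n₀/N) = 872.7715/(1 + 872.7715/28934) = 847.2159.
Rounding up, n = 848.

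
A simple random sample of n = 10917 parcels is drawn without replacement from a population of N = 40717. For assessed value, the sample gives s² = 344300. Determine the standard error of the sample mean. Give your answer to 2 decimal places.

Under SRS without replacement, Var(ȳ) = (1 − f)·s²/n with f = n/N = 10917/40717 = 0.26811897.
Var(ȳ) = (1 − 0.26811897)·344300/10917 = 0.73188103·31.537968 = 23.082041.
SE(ȳ) = √(23.082041) = 4.80.

4.80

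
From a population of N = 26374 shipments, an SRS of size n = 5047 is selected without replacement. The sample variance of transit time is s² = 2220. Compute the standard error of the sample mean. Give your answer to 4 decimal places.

Under SRS without replacement, Var(ȳ) = (1 − f)·s²/n with f = n/N = 5047/26374 = 0.19136271.
Var(ȳ) = (1 − 0.19136271)·2220/5047 = 0.80863729·0.43986527 = 0.35569146.
SE(ȳ) = √(0.35569146) = 0.5964.

0.5964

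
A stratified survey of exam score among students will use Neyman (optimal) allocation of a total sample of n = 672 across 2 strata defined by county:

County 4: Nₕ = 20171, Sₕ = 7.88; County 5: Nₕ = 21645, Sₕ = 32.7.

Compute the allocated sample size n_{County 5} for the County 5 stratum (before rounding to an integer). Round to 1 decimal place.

548.8

Neyman allocation: nₕ = n·NₕSₕ / Σⱼ NⱼSⱼ.
Σ NⱼSⱼ = 20171·7.88 + 21645·32.7 = 866738.98.
n_{County 5} = 672·21645·32.7 / 866738.98 = 548.8.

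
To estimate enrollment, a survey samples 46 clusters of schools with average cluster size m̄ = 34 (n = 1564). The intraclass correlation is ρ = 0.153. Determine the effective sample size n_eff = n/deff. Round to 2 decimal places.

deff = 1 + (34 − 1)·0.153 = 1 + 5.049 = 6.049.
n_eff = 1564 / 6.049 = 258.56.

258.56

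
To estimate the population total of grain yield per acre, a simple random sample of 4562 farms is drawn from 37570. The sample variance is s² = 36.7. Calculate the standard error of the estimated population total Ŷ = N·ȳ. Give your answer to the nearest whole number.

3159

Var(Ŷ) = N²·Var(ȳ) = N²·(1 − n/N)·s²/n.
f = 4562/37570 = 0.12142667; Var(ȳ) = 0.87857333·36.7/4562 = 0.007067874.
Var(Ŷ) = 37570² · 0.007067874 = 9.9763388 × 10^6.
SE(Ŷ) = √(9.9763388 × 10^6) = 3159.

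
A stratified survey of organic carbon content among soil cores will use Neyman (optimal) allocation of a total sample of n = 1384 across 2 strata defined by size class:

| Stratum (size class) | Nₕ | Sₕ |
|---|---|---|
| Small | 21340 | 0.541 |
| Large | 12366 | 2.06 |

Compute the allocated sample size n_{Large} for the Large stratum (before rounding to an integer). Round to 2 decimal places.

952.38

Neyman allocation: nₕ = n·NₕSₕ / Σⱼ NⱼSⱼ.
Σ NⱼSⱼ = 21340·0.541 + 12366·2.06 = 37018.9.
n_{Large} = 1384·12366·2.06 / 37018.9 = 952.38.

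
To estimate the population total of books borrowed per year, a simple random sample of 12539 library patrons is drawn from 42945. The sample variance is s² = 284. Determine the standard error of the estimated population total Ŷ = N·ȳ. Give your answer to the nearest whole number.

Var(Ŷ) = N²·Var(ȳ) = N²·(1 − n/N)·s²/n.
f = 12539/42945 = 0.29197811; Var(ȳ) = 0.70802189·284/12539 = 0.016036224.
Var(Ŷ) = 42945² · 0.016036224 = 2.9575175 × 10^7.
SE(Ŷ) = √(2.9575175 × 10^7) = 5438.

5438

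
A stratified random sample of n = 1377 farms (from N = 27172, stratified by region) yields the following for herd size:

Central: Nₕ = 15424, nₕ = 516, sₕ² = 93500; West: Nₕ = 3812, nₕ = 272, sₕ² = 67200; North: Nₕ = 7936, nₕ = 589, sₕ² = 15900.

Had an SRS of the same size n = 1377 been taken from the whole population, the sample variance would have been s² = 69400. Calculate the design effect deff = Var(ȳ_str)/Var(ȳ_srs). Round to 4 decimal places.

1.3184

Var(ȳ_str) = Σ Wₕ²(1−fₕ)sₕ²/nₕ with Wₕ = Nₕ/27172:
  Central: (15424/27172)²·(1−516/15424)·93500/516 = 56.433255
  West: (3812/27172)²·(1−272/3812)·67200/272 = 4.5155776
  North: (7936/27172)²·(1−589/7936)·15900/589 = 2.1318189
  → Var(ȳ_str) = 63.080652.
Var(ȳ_srs) = (1 − 1377/27172)·69400/1377 = 47.845319.
deff = 63.080652 / 47.845319 = 1.3184.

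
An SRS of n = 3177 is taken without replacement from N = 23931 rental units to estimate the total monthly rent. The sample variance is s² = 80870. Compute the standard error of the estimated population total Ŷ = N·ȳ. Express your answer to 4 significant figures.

112400

Var(Ŷ) = N²·Var(ȳ) = N²·(1 − n/N)·s²/n.
f = 3177/23931 = 0.13275668; Var(ȳ) = 0.86724332·80870/3177 = 22.075533.
Var(Ŷ) = 23931² · 22.075533 = 1.2642498 × 10^10.
SE(Ŷ) = √(1.2642498 × 10^10) = 112400.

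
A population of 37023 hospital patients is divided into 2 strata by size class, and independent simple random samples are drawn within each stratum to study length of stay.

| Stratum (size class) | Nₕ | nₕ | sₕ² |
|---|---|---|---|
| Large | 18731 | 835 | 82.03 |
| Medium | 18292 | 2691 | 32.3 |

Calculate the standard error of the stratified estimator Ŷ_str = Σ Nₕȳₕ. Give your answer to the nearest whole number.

Var(Ŷ_str) = Σₕ Nₕ²(1 − fₕ)sₕ²/nₕ.
Large: 18731²·(1 − 835/18731)·82.03/835 = 3.2930867 × 10^7.
Medium: 18292²·(1 − 2691/18292)·32.3/2691 = 3.4253303 × 10^6.
Sum = 3.6356197 × 10^7.
SE = √(3.6356197 × 10^7) = 6030.

6030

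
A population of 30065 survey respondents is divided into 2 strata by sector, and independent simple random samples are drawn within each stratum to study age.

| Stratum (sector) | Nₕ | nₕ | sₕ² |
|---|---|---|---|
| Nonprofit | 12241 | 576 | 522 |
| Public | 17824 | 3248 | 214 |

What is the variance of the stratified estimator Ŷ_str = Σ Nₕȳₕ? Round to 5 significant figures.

1.4652 × 10^8

Var(Ŷ_str) = Σₕ Nₕ²(1 − fₕ)sₕ²/nₕ.
Nonprofit: 12241²·(1 − 576/12241)·522/576 = 1.2940458 × 10^8.
Public: 17824²·(1 − 3248/17824)·214/3248 = 1.7117537 × 10^7.
Sum = 1.4652212 × 10^8.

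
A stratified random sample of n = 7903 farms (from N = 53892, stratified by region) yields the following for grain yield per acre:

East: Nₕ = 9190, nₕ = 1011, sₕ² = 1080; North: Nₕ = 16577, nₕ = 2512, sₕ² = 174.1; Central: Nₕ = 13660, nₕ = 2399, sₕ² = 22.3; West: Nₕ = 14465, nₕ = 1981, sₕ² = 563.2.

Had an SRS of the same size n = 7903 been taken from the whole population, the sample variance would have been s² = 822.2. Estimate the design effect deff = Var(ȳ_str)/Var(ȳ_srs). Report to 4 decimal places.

Var(ȳ_str) = Σ Wₕ²(1−fₕ)sₕ²/nₕ with Wₕ = Nₕ/53892:
  East: (9190/53892)²·(1−1011/9190)·1080/1011 = 0.027646472
  North: (16577/53892)²·(1−2512/16577)·174.1/2512 = 0.0055638602
  Central: (13660/53892)²·(1−2399/13660)·22.3/2399 = 4.9232702 × 10^-4
  West: (14465/53892)²·(1−1981/14465)·563.2/1981 = 0.017676723
  → Var(ȳ_str) = 0.051379382.
Var(ȳ_srs) = (1 − 7903/53892)·822.2/7903 = 0.088780003.
deff = 0.051379382 / 0.088780003 = 0.5787.

0.5787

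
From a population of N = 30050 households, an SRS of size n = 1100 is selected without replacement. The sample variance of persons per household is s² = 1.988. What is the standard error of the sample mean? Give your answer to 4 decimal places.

Under SRS without replacement, Var(ȳ) = (1 − f)·s²/n with f = n/N = 1100/30050 = 0.03660566.
Var(ȳ) = (1 − 0.03660566)·1.988/1100 = 0.96339434·0.0018072727 = 0.0017411163.
SE(ȳ) = √(0.0017411163) = 0.0417.

0.0417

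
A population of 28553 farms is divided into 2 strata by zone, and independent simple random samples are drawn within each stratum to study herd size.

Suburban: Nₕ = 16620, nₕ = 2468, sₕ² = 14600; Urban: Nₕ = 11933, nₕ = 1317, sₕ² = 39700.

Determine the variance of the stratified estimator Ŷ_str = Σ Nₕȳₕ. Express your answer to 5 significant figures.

5.2101 × 10^9

Var(Ŷ_str) = Σₕ Nₕ²(1 − fₕ)sₕ²/nₕ.
Suburban: 16620²·(1 − 2468/16620)·14600/2468 = 1.3914145 × 10^9.
Urban: 11933²·(1 − 1317/11933)·39700/1317 = 3.8186977 × 10^9.
Sum = 5.2101122 × 10^9.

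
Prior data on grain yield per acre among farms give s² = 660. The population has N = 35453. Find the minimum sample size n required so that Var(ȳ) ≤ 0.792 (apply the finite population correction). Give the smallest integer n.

815

Without fpc, n₀ = s²/D = 660/0.792 = 833.3333.
With fpc, (1 − n/N)·s²/n ≤ D requires n ≥ n₀/(1 + n₀/N) = 833.3333/(1 + 833.3333/35453) = 814.1954.
Rounding up, n = 815.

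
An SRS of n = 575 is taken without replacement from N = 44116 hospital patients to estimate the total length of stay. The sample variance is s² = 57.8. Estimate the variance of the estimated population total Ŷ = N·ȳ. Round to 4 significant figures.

Var(Ŷ) = N²·Var(ȳ) = N²·(1 − n/N)·s²/n.
f = 575/44116 = 0.01303382; Var(ȳ) = 0.98696618·57.8/575 = 0.099211557.
Var(Ŷ) = 44116² · 0.099211557 = 1.9308766 × 10^8.

1.931 × 10^8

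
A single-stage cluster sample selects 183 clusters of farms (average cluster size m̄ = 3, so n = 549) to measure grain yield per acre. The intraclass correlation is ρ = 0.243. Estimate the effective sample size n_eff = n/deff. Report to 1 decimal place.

deff = 1 + (3 − 1)·0.243 = 1 + 0.486 = 1.486.
n_eff = 549 / 1.486 = 369.4.

369.4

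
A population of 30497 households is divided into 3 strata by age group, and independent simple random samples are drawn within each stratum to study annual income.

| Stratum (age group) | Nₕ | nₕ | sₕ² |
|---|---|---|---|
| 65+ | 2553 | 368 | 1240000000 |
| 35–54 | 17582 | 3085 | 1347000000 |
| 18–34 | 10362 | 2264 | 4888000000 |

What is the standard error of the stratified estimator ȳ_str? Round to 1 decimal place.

578.5

Var(ȳ_str) = Σₕ Wₕ²(1 − fₕ)sₕ²/nₕ with Wₕ = Nₕ/N, N = 30497.
65+: Wₕ = 0.08371315; term = 0.08371315²·(1 − 0.14414414)·1240000000/368 = 20209.794.
35–54: Wₕ = 0.57651572; term = 0.57651572²·(1 − 0.17546354)·1347000000/3085 = 119658.79.
18–34: Wₕ = 0.33977113; term = 0.33977113²·(1 − 0.21849064)·4888000000/2264 = 194787.86.
Sum = 334656.44.
SE = √(334656.44) = 578.5.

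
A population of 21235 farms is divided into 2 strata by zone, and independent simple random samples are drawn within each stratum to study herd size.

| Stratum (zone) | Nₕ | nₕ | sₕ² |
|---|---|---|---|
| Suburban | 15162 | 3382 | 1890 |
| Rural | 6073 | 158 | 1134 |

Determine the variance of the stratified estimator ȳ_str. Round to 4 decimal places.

0.7931

Var(ȳ_str) = Σₕ Wₕ²(1 − fₕ)sₕ²/nₕ with Wₕ = Nₕ/N, N = 21235.
Suburban: Wₕ = 0.71400989; term = 0.71400989²·(1 − 0.22305764)·1890/3382 = 0.22135302.
Rural: Wₕ = 0.28599011; term = 0.28599011²·(1 − 0.02601680)·1134/158 = 0.57175434.
Sum = 0.79310736.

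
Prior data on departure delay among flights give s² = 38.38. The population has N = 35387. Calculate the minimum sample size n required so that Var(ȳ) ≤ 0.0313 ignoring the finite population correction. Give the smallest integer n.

1227

Without fpc, n₀ = s²/D = 38.38/0.0313 = 1226.1981.
Rounding up, n = 1227.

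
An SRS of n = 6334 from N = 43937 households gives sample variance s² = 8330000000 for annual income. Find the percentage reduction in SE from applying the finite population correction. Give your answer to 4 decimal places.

f = n/N = 6334/43937 = 0.14416096.
SE_no-fpc = √(s²/n) = 1146.7889; SE_fpc = √((1−f)s²/n) = 1060.9124.
Ratio = √(1−f) = 0.92511569. Reduction = 100·(1 − 0.92511569) = 7.4884%.

7.4884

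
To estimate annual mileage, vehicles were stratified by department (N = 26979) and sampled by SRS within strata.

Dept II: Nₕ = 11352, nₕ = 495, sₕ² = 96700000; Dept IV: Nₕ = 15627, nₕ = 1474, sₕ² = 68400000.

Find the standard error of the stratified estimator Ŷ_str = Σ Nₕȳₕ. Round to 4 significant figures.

5.860 × 10^6

Var(Ŷ_str) = Σₕ Nₕ²(1 − fₕ)sₕ²/nₕ.
Dept II: 11352²·(1 − 495/11352)·96700000/495 = 2.4077062 × 10^13.
Dept IV: 15627²·(1 − 1474/15627)·68400000/1474 = 1.0263199 × 10^13.
Sum = 3.4340261 × 10^13.
SE = √(3.4340261 × 10^13) = 5.860 × 10^6.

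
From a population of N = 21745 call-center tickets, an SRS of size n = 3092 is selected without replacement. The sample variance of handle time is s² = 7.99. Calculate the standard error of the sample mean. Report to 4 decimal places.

Under SRS without replacement, Var(ȳ) = (1 − f)·s²/n with f = n/N = 3092/21745 = 0.14219361.
Var(ȳ) = (1 − 0.14219361)·7.99/3092 = 0.85780639·0.002584088 = 0.0022166472.
SE(ȳ) = √(0.0022166472) = 0.0471.

0.0471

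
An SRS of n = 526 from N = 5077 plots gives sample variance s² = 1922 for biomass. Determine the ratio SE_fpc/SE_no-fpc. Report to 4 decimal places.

0.9468

f = n/N = 526/5077 = 0.10360449.
SE_no-fpc = √(s²/n) = 1.9115419; SE_fpc = √((1−f)s²/n) = 1.8098128.
Ratio = √(1−f) = 0.94678166.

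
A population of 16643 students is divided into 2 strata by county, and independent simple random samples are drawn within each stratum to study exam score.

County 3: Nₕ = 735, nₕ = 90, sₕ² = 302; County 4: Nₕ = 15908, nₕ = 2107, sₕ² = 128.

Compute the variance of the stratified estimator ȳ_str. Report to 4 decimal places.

Var(ȳ_str) = Σₕ Wₕ²(1 − fₕ)sₕ²/nₕ with Wₕ = Nₕ/N, N = 16643.
County 3: Wₕ = 0.04416271; term = 0.04416271²·(1 − 0.12244898)·302/90 = 0.0057431249.
County 4: Wₕ = 0.95583729; term = 0.95583729²·(1 − 0.13244908)·128/2107 = 0.048151336.
Sum = 0.053894461.

0.0539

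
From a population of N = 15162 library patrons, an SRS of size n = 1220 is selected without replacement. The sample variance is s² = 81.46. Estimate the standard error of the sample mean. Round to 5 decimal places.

Under SRS without replacement, Var(ȳ) = (1 − f)·s²/n with f = n/N = 1220/15162 = 0.08046432.
Var(ȳ) = (1 − 0.08046432)·81.46/1220 = 0.91953568·0.066770492 = 0.06139785.
SE(ȳ) = √(0.06139785) = 0.24779.

0.24779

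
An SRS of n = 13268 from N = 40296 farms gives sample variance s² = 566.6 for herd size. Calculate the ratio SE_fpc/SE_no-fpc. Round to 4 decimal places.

0.8190

f = n/N = 13268/40296 = 0.32926345.
SE_no-fpc = √(s²/n) = 0.20665007; SE_fpc = √((1−f)s²/n) = 0.16924332.
Ratio = √(1−f) = 0.81898507.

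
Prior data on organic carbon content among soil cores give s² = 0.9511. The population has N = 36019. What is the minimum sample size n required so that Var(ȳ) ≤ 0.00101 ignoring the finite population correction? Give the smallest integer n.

Without fpc, n₀ = s²/D = 0.9511/0.00101 = 941.6832.
Rounding up, n = 942.

942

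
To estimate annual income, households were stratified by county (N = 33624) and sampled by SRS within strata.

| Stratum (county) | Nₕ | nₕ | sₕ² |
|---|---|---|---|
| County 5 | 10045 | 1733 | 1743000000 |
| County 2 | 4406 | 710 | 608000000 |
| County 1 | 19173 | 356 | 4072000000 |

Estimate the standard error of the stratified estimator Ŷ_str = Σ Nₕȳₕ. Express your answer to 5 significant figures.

6.4997 × 10^7

Var(Ŷ_str) = Σₕ Nₕ²(1 − fₕ)sₕ²/nₕ.
County 5: 10045²·(1 − 1733/10045)·1743000000/1733 = 8.3975829 × 10^13.
County 2: 4406²·(1 − 710/4406)·608000000/710 = 1.3945102 × 10^13.
County 1: 19173²·(1 − 356/19173)·4072000000/356 = 4.1266556 × 10^15.
Sum = 4.2245765 × 10^15.
SE = √(4.2245765 × 10^15) = 6.4997 × 10^7.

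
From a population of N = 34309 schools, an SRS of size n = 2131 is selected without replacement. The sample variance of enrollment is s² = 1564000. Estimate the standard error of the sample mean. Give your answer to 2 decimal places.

Under SRS without replacement, Var(ȳ) = (1 − f)·s²/n with f = n/N = 2131/34309 = 0.06211198.
Var(ȳ) = (1 − 0.06211198)·1564000/2131 = 0.93788802·733.92773 = 688.34203.
SE(ȳ) = √(688.34203) = 26.24.

26.24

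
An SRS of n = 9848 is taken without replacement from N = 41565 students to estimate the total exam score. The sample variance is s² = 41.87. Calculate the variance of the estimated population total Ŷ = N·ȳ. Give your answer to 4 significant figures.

Var(Ŷ) = N²·Var(ȳ) = N²·(1 − n/N)·s²/n.
f = 9848/41565 = 0.23693011; Var(ȳ) = 0.76306989·41.87/9848 = 0.0032442868.
Var(Ŷ) = 41565² · 0.0032442868 = 5.6049896 × 10^6.

5.605 × 10^6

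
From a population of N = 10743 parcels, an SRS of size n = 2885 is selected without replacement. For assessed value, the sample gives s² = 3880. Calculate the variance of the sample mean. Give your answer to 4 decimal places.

0.9837

Under SRS without replacement, Var(ȳ) = (1 − f)·s²/n with f = n/N = 2885/10743 = 0.26854696.
Var(ȳ) = (1 − 0.26854696)·3880/2885 = 0.73145304·1.3448873 = 0.98372194.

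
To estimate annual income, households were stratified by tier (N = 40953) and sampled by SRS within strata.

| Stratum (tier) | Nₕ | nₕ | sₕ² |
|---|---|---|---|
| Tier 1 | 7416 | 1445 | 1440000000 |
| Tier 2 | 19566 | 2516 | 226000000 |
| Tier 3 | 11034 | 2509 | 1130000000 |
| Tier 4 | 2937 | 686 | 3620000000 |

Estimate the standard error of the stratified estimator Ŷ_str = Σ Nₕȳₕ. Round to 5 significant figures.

Var(Ŷ_str) = Σₕ Nₕ²(1 − fₕ)sₕ²/nₕ.
Tier 1: 7416²·(1 − 1445/7416)·1440000000/1445 = 4.4127715 × 10^13.
Tier 2: 19566²·(1 − 2516/19566)·226000000/2516 = 2.9965687 × 10^13.
Tier 3: 11034²·(1 − 2509/11034)·1130000000/2509 = 4.2364799 × 10^13.
Tier 4: 2937²·(1 − 686/2937)·3620000000/686 = 3.4887022 × 10^13.
Sum = 1.5134522 × 10^14.
SE = √(1.5134522 × 10^14) = 1.2302 × 10^7.

1.2302 × 10^7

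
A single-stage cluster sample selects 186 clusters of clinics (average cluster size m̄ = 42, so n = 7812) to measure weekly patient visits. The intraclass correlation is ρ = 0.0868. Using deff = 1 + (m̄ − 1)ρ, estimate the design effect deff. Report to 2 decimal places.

4.56

deff = 1 + (42 − 1)·0.0868 = 1 + 3.5588 = 4.5588.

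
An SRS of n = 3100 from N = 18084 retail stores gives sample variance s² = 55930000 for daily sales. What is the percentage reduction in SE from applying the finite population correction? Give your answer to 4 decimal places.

8.9738

f = n/N = 3100/18084 = 0.17142225.
SE_no-fpc = √(s²/n) = 134.32027; SE_fpc = √((1−f)s²/n) = 122.2667.
Ratio = √(1−f) = 0.91026246. Reduction = 100·(1 − 0.91026246) = 8.9738%.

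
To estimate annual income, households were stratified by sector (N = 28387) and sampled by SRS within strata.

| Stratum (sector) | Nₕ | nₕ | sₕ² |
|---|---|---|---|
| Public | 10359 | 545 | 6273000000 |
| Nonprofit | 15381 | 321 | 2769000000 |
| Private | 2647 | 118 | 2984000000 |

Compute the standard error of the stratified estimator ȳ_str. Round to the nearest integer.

2035

Var(ȳ_str) = Σₕ Wₕ²(1 − fₕ)sₕ²/nₕ with Wₕ = Nₕ/N, N = 28387.
Public: Wₕ = 0.36492056; term = 0.36492056²·(1 − 0.05261126)·6273000000/545 = 1.4521239 × 10^6.
Nonprofit: Wₕ = 0.54183253; term = 0.54183253²·(1 − 0.02086990)·2769000000/321 = 2.4796391 × 10^6.
Private: Wₕ = 0.09324691; term = 0.09324691²·(1 − 0.04457877)·2984000000/118 = 210078.01.
Sum = 4.141841 × 10^6.
SE = √(4.141841 × 10^6) = 2035.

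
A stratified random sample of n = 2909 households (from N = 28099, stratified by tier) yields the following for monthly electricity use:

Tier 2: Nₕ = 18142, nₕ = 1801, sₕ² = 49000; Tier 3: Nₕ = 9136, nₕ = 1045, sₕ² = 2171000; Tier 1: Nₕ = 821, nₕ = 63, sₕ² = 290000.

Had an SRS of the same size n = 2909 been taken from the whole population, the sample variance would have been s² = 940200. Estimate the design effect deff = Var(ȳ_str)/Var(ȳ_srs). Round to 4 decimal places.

Var(ȳ_str) = Σ Wₕ²(1−fₕ)sₕ²/nₕ with Wₕ = Nₕ/28099:
  Tier 2: (18142/28099)²·(1−1801/18142)·49000/1801 = 10.215613
  Tier 3: (9136/28099)²·(1−1045/9136)·2171000/1045 = 194.50022
  Tier 1: (821/28099)²·(1−63/821)·290000/63 = 3.6281738
  → Var(ȳ_str) = 208.34401.
Var(ȳ_srs) = (1 − 2909/28099)·940200/2909 = 289.74358.
deff = 208.34401 / 289.74358 = 0.7191.

0.7191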